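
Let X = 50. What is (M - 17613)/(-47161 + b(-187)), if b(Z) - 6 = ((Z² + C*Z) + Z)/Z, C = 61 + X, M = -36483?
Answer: 27048/23615 ≈ 1.1454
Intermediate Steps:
C = 111 (C = 61 + 50 = 111)
b(Z) = 6 + (Z² + 112*Z)/Z (b(Z) = 6 + ((Z² + 111*Z) + Z)/Z = 6 + (Z² + 112*Z)/Z)
(M - 17613)/(-47161 + b(-187)) = (-36483 - 17613)/(-47161 + (118 - 187)) = -54096/(-47161 - 69) = -54096/(-47230) = -54096*(-1/47230) = 27048/23615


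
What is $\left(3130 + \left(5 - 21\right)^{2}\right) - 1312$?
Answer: $2074$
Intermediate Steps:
$\left(3130 + \left(5 - 21\right)^{2}\right) - 1312 = \left(3130 + \left(-16\right)^{2}\right) - 1312 = \left(3130 + 256\right) - 1312 = 3386 - 1312 = 2074$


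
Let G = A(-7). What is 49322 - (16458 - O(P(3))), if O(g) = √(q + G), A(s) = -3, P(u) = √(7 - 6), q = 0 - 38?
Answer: 32864 + I*√41 ≈ 32864.0 + 6.4031*I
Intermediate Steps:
q = -38
P(u) = 1 (P(u) = √1 = 1)
G = -3
O(g) = I*√41 (O(g) = √(-38 - 3) = √(-41) = I*√41)
49322 - (16458 - O(P(3))) = 49322 - (16458 - I*√41) = 49322 + (-16458 + I*√41) = 32864 + I*√41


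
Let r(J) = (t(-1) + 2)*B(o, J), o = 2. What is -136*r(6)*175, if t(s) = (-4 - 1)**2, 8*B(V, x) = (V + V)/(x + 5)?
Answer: -321300/11 ≈ -29209.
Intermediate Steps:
B(V, x) = V/(4*(5 + x)) (B(V, x) = ((V + V)/(x + 5))/8 = ((2*V)/(5 + x))/8 = (2*V/(5 + x))/8 = V/(4*(5 + x)))
t(s) = 25 (t(s) = (-5)**2 = 25)
r(J) = 27/(2*(5 + J)) (r(J) = (25 + 2)*((1/4)*2/(5 + J)) = 27*(1/(2*(5 + J))) = 27/(2*(5 + J)))
-136*r(6)*175 = -1836/(5 + 6)*175 = -1836/11*175 = -321300/11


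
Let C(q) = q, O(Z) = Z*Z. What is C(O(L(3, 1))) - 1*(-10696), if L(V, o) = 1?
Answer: 10697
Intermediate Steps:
O(Z) = Z**2
C(O(L(3, 1))) - 1*(-10696) = 1**2 - 1*(-10696) = 1 + 10696 = 10697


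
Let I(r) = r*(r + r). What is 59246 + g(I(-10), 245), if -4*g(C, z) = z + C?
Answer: 236539/4 ≈ 59135.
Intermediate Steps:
I(r) = 2*r² (I(r) = r*(2*r) = 2*r²)
g(C, z) = -C/4 - z/4 (g(C, z) = -(z + C)/4 = -(C + z)/4 = -C/4 - z/4)
59246 + g(I(-10), 245) = 59246 + (-(-10)²/2 - ¼*245) = 59246 + (-100/2 - 245/4) = 59246 + (-¼*200 - 245/4) = 59246 + (-50 - 245/4) = 59246 - 445/4 = 236539/4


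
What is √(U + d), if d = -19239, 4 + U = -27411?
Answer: I*√46654 ≈ 216.0*I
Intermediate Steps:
U = -27415 (U = -4 - 27411 = -27415)
√(U + d) = √(-27415 - 19239) = √(-46654) = I*√46654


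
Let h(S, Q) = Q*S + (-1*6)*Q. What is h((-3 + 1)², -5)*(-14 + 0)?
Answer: -140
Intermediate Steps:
h(S, Q) = -6*Q + Q*S (h(S, Q) = Q*S - 6*Q = -6*Q + Q*S)
h((-3 + 1)², -5)*(-14 + 0) = (-5*(-6 + (-3 + 1)²))*(-14 + 0) = -5*(-6 + (-2)²)*(-14) = -5*(-6 + 4)*(-14) = -5*(-2)*(-14) = 10*(-14) = -140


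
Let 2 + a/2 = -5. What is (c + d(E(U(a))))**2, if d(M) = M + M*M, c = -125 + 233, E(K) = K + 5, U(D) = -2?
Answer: 14400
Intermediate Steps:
a = -14 (a = -4 + 2*(-5) = -4 - 10 = -14)
E(K) = 5 + K
c = 108
d(M) = M + M**2
(c + d(E(U(a))))**2 = (108 + (5 - 2)*(1 + (5 - 2)))**2 = (108 + 3*(1 + 3))**2 = (108 + 3*4)**2 = (108 + 12)**2 = 120**2 = 14400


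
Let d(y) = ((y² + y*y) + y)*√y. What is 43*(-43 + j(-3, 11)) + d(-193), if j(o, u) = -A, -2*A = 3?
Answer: -3569/2 + 74305*I*√193 ≈ -1784.5 + 1.0323e+6*I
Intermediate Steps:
A = -3/2 (A = -½*3 = -3/2 ≈ -1.5000)
j(o, u) = 3/2 (j(o, u) = -1*(-3/2) = 3/2)
d(y) = √y*(y + 2*y²) (d(y) = ((y² + y²) + y)*√y = (2*y² + y)*√y = (y + 2*y²)*√y = √y*(y + 2*y²))
43*(-43 + j(-3, 11)) + d(-193) = 43*(-43 + 3/2) + (-193)^(3/2)*(1 + 2*(-193)) = 43*(-83/2) + (-193*I*√193)*(1 - 386) = -3569/2 - 193*I*√193*(-385) = -3569/2 + 74305*I*√193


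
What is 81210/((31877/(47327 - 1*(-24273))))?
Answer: 5814636000/31877 ≈ 1.8241e+5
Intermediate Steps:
81210/((31877/(47327 - 1*(-24273)))) = 81210/((31877/(47327 + 24273))) = 81210/((31877/71600)) = 81210/((31877*(1/71600))) = 81210/(31877/71600) = 81210*(71600/31877) = 5814636000/31877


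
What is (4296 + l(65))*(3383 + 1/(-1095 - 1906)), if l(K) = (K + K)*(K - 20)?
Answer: 103006067772/3001 ≈ 3.4324e+7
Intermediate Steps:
l(K) = 2*K*(-20 + K) (l(K) = (2*K)*(-20 + K) = 2*K*(-20 + K))
(4296 + l(65))*(3383 + 1/(-1095 - 1906)) = (4296 + 2*65*(-20 + 65))*(3383 + 1/(-1095 - 1906)) = (4296 + 2*65*45)*(3383 + 1/(-3001)) = (4296 + 5850)*(3383 - 1/3001) = 10146*(10152382/3001) = 103006067772/3001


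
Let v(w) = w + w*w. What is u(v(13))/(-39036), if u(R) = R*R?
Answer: -8281/9759 ≈ -0.84855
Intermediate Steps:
v(w) = w + w**2
u(R) = R**2
u(v(13))/(-39036) = (13*(1 + 13))**2/(-39036) = (13*14)**2*(-1/39036) = 182**2*(-1/39036) = 33124*(-1/39036) = -8281/9759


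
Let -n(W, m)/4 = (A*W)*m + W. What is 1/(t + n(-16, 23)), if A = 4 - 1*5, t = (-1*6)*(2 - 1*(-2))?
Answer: -1/1432 ≈ -0.00069832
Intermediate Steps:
t = -24 (t = -6*(2 + 2) = -6*4 = -24)
A = -1 (A = 4 - 5 = -1)
n(W, m) = -4*W + 4*W*m (n(W, m) = -4*((-W)*m + W) = -4*(-W*m + W) = -4*(W - W*m) = -4*W + 4*W*m)
1/(t + n(-16, 23)) = 1/(-24 + 4*(-16)*(-1 + 23)) = 1/(-24 + 4*(-16)*22) = 1/(-24 - 1408) = 1/(-1432) = -1/1432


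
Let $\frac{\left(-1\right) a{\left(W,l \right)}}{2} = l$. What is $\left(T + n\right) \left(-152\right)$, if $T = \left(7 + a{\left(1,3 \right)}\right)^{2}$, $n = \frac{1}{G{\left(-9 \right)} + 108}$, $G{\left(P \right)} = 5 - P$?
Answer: $- \frac{9348}{61} \approx -153.25$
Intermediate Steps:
$a{\left(W,l \right)} = - 2 l$
$n = \frac{1}{122}$ ($n = \frac{1}{\left(5 - -9\right) + 108} = \frac{1}{\left(5 + 9\right) + 108} = \frac{1}{14 + 108} = \frac{1}{122} \approx 0.0081967$)
$T = 1$ ($T = \left(7 - 6\right)^{2} = 1^{2} = 1$)
$\left(T + n\right) \left(-152\right) = \left(1 + \frac{1}{122}\right) \left(-152\right) = \frac{123}{122} \left(-152\right) = - \frac{9348}{61}$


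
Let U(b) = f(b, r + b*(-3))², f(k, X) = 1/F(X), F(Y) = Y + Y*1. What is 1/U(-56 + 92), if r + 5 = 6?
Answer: 45796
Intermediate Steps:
r = 1 (r = -5 + 6 = 1)
F(Y) = 2*Y (F(Y) = Y + Y = 2*Y)
f(k, X) = 1/(2*X)
U(b) = 1/(4*(1 - 3*b)²) (U(b) = (1/(2*(1 + b*(-3))))² = (1/(2*(1 - 3*b)))² = 1/(4*(1 - 3*b)²))
1/U(-56 + 92) = 1/(1/(4*(-1 + 3*(-56 + 92))²)) = 1/(1/(4*(-1 + 3*36)²)) = 1/(1/(4*(-1 + 108)²)) = 1/((¼)/107²) = 1/((¼)*(1/11449)) = 1/(1/45796) = 45796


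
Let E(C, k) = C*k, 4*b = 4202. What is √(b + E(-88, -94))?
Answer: √37290/2 ≈ 96.553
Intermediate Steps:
b = 2101/2 (b = (¼)*4202 = 2101/2 ≈ 1050.5)
√(b + E(-88, -94)) = √(2101/2 - 88*(-94)) = √(2101/2 + 8272) = √(18645/2) = √37290/2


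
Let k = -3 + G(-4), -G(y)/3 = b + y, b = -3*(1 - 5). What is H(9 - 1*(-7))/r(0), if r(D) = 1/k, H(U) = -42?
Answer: 1134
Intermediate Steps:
b = 12 (b = -3*(-4) = 12)
G(y) = -36 - 3*y (G(y) = -3*(12 + y) = -36 - 3*y)
k = -27 (k = -3 + (-36 - 3*(-4)) = -3 + (-36 + 12) = -3 - 24 = -27)
r(D) = -1/27 (r(D) = 1/(-27) = -1/27)
H(9 - 1*(-7))/r(0) = -42/(-1/27) = -27*(-42) = 1134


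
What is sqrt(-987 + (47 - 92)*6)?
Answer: I*sqrt(1257) ≈ 35.454*I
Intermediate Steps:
sqrt(-987 + (47 - 92)*6) = sqrt(-987 - 45*6) = sqrt(-987 - 270) = sqrt(-1257) = I*sqrt(1257)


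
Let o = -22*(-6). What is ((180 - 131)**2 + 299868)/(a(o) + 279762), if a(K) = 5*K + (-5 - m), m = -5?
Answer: 302269/280422 ≈ 1.0779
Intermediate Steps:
o = 132
a(K) = 5*K (a(K) = 5*K + (-5 - 1*(-5)) = 5*K + (-5 + 5) = 5*K + 0 = 5*K)
((180 - 131)**2 + 299868)/(a(o) + 279762) = ((180 - 131)**2 + 299868)/(5*132 + 279762) = (49**2 + 299868)/(660 + 279762) = (2401 + 299868)/280422 = 302269*(1/280422) = 302269/280422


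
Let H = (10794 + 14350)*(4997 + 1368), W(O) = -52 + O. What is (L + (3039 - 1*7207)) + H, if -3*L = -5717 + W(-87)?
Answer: 160039344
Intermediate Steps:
H = 160041560 (H = 25144*6365 = 160041560)
L = 1952 (L = -(-5717 + (-52 - 87))/3 = -(-5717 - 139)/3 = -1/3*(-5856) = 1952)
(L + (3039 - 1*7207)) + H = (1952 + (3039 - 1*7207)) + 160041560 = (1952 + (3039 - 7207)) + 160041560 = (1952 - 4168) + 160041560 = -2216 + 160041560 = 160039344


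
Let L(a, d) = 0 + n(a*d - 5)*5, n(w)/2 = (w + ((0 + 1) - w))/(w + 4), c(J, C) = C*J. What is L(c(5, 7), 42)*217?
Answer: 2170/1469 ≈ 1.4772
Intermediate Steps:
n(w) = 2/(4 + w) (n(w) = 2*((w + ((0 + 1) - w))/(w + 4)) = 2*((w + (1 - w))/(4 + w)) = 2*(1/(4 + w)) = 2/(4 + w))
L(a, d) = 10/(-1 + a*d) (L(a, d) = 0 + (2/(4 + (a*d - 5)))*5 = 0 + (2/(4 + (-5 + a*d)))*5 = 0 + (2/(-1 + a*d))*5 = 0 + 10/(-1 + a*d) = 10/(-1 + a*d))
L(c(5, 7), 42)*217 = (10/(-1 + (7*5)*42))*217 = (10/(-1 + 35*42))*217 = (10/(-1 + 1470))*217 = (10/1469)*217 = 2170/1469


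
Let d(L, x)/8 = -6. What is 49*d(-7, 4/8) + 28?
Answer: -2324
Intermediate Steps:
d(L, x) = -48 (d(L, x) = 8*(-6) = -48)
49*d(-7, 4/8) + 28 = 49*(-48) + 28 = -2352 + 28 = -2324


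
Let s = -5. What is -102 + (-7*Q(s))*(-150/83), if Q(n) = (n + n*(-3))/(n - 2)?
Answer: -9966/83 ≈ -120.07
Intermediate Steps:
Q(n) = -2*n/(-2 + n) (Q(n) = (n - 3*n)/(-2 + n) = (-2*n)/(-2 + n) = -2*n/(-2 + n))
-102 + (-7*Q(s))*(-150/83) = -102 + (-(-14)*(-5)/(-2 - 5))*(-150/83) = -102 + (-(-14)*(-5)/(-7))*(-150*1/83) = -102 - (-14)*(-5)*(-1)/7*(-150/83) = -102 - 7*(-10/7)*(-150/83) = -102 + 10*(-150/83) = -102 - 1500/83 = -9966/83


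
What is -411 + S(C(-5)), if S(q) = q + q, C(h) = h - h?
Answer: -411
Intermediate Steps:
C(h) = 0
S(q) = 2*q
-411 + S(C(-5)) = -411 + 2*0 = -411 + 0 = -411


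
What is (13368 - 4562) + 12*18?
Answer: 9022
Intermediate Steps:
(13368 - 4562) + 12*18 = 8806 + 216 = 9022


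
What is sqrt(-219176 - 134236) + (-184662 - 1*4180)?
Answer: -188842 + 6*I*sqrt(9817) ≈ -1.8884e+5 + 594.48*I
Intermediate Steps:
sqrt(-219176 - 134236) + (-184662 - 1*4180) = sqrt(-353412) + (-184662 - 4180) = 6*I*sqrt(9817) - 188842 = -188842 + 6*I*sqrt(9817)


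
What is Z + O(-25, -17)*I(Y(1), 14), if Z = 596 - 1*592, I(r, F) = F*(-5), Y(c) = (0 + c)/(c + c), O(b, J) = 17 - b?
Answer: -2936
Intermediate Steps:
Y(c) = ½ (Y(c) = c/((2*c)) = c*(1/(2*c)) = ½)
I(r, F) = -5*F
Z = 4 (Z = 596 - 592 = 4)
Z + O(-25, -17)*I(Y(1), 14) = 4 + (17 - 1*(-25))*(-5*14) = 4 + (17 + 25)*(-70) = 4 + 42*(-70) = 4 - 2940 = -2936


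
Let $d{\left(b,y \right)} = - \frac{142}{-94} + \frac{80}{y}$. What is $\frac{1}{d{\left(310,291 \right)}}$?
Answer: $\frac{13677}{24421} \approx 0.56005$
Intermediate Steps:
$d{\left(b,y \right)} = \frac{71}{47} + \frac{80}{y}$ ($d{\left(b,y \right)} = \left(-142\right) \left(- \frac{1}{94}\right) + \frac{80}{y} = \frac{71}{47} + \frac{80}{y}$)
$\frac{1}{d{\left(310,291 \right)}} = \frac{1}{\frac{71}{47} + \frac{80}{291}} = \frac{1}{\frac{24421}{13677}} = \frac{13677}{24421}$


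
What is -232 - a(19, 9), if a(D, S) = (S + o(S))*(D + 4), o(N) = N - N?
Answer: -439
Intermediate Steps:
o(N) = 0
a(D, S) = S*(4 + D) (a(D, S) = (S + 0)*(D + 4) = S*(4 + D))
-232 - a(19, 9) = -232 - 9*(4 + 19) = -232 - 9*23 = -232 - 1*207 = -232 - 207 = -439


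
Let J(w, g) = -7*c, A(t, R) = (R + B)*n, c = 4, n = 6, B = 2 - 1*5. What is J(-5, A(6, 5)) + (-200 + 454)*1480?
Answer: 375892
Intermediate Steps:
B = -3 (B = 2 - 5 = -3)
A(t, R) = -18 + 6*R (A(t, R) = (R - 3)*6 = (-3 + R)*6 = -18 + 6*R)
J(w, g) = -28 (J(w, g) = -7*4 = -28)
J(-5, A(6, 5)) + (-200 + 454)*1480 = -28 + (-200 + 454)*1480 = -28 + 254*1480 = -28 + 375920 = 375892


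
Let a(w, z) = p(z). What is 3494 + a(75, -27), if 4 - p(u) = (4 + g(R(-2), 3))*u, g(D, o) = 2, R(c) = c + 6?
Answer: 3660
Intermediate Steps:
R(c) = 6 + c
p(u) = 4 - 6*u (p(u) = 4 - (4 + 2)*u = 4 - 6*u)
a(w, z) = 4 - 6*z
3494 + a(75, -27) = 3494 + (4 - 6*(-27)) = 3494 + (4 + 162) = 3494 + 166 = 3660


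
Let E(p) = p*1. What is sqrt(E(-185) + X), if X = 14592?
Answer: sqrt(14407) ≈ 120.03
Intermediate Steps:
E(p) = p
sqrt(E(-185) + X) = sqrt(-185 + 14592) = sqrt(14407)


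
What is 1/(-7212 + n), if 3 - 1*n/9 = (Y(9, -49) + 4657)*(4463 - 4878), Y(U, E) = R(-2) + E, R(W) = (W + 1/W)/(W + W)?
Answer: 8/137648235 ≈ 5.8119e-8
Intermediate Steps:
R(W) = (W + 1/W)/(2*W) (R(W) = (W + 1/W)/((2*W)) = (W + 1/W)*(1/(2*W)) = (W + 1/W)/(2*W))
Y(U, E) = 5/8 + E (Y(U, E) = (1/2)*(1 + (-2)**2)/(-2)**2 + E = (1/2)*(1/4)*(1 + 4) + E = (1/2)*(1/4)*5 + E = 5/8 + E)
n = 137705931/8 (n = 27 - 9*((5/8 - 49) + 4657)*(4463 - 4878) = 27 - 9*(-387/8 + 4657)*(-415) = 27 - 331821*(-415)/8 = 27 - 9*(-15300635/8) = 27 + 137705715/8 = 137705931/8 ≈ 1.7213e+7)
1/(-7212 + n) = 1/(-7212 + 137705931/8) = 1/(137648235/8) = 8/137648235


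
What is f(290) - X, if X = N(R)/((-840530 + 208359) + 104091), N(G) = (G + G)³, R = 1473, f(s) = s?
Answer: 3215153717/66010 ≈ 48707.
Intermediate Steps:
N(G) = 8*G³ (N(G) = (2*G)³ = 8*G³)
X = -3196010817/66010 (X = (8*1473³)/((-840530 + 208359) + 104091) = (8*3196010817)/(-632171 + 104091) = 25568086536/(-528080) = 25568086536*(-1/528080) = -3196010817/66010 ≈ -48417.)
f(290) - X = 290 - 1*(-3196010817/66010) = 290 + 3196010817/66010 = 3215153717/66010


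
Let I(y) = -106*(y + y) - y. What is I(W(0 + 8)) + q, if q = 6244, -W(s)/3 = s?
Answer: 11356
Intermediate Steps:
W(s) = -3*s
I(y) = -213*y (I(y) = -212*y - y = -213*y)
I(W(0 + 8)) + q = -(-639)*(0 + 8) + 6244 = -(-639)*8 + 6244 = -213*(-24) + 6244 = 5112 + 6244 = 11356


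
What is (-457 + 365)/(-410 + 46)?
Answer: 23/91 ≈ 0.25275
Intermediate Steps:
(-457 + 365)/(-410 + 46) = -92/(-364) = -92*(-1/364) = 23/91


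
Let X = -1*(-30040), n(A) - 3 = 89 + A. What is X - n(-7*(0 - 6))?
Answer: 29906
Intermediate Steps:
n(A) = 92 + A (n(A) = 3 + (89 + A) = 92 + A)
X = 30040
X - n(-7*(0 - 6)) = 30040 - (92 - 7*(0 - 6)) = 30040 - (92 - 7*(-6)) = 30040 - (92 + 42) = 30040 - 1*134 = 30040 - 134 = 29906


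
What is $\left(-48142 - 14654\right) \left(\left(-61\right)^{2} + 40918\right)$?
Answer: $-2803150644$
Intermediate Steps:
$\left(-48142 - 14654\right) \left(\left(-61\right)^{2} + 40918\right) = - 62796 \left(3721 + 40918\right) = \left(-62796\right) 44639 = -2803150644$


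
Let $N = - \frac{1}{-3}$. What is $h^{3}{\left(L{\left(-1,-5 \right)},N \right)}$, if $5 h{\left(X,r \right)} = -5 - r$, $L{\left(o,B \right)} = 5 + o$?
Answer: $- \frac{4096}{3375} \approx -1.2136$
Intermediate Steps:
$N = \frac{1}{3}$ ($N = \left(-1\right) \left(- \frac{1}{3}\right) = \frac{1}{3} \approx 0.33333$)
$h{\left(X,r \right)} = -1 - \frac{r}{5}$ ($h{\left(X,r \right)} = \frac{-5 - r}{5} = -1 - \frac{r}{5}$)
$h^{3}{\left(L{\left(-1,-5 \right)},N \right)} = \left(-1 - \frac{1}{15}\right)^{3} = \left(- \frac{16}{15}\right)^{3} = - \frac{4096}{3375}$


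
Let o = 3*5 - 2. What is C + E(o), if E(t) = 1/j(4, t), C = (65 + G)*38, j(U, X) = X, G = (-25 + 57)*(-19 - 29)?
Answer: -726673/13 ≈ -55898.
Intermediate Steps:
G = -1536 (G = 32*(-48) = -1536)
C = -55898 (C = (65 - 1536)*38 = -1471*38 = -55898)
o = 13 (o = 15 - 2 = 13)
E(t) = 1/t
C + E(o) = -55898 + 1/13 = -726673/13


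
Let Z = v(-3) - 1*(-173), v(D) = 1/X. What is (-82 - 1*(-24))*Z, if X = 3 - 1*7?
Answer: -20039/2 ≈ -10020.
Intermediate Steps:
X = -4 (X = 3 - 7 = -4)
v(D) = -1/4 (v(D) = 1/(-4) = -1/4)
Z = 691/4 (Z = -1/4 - 1*(-173) = -1/4 + 173 = 691/4 ≈ 172.75)
(-82 - 1*(-24))*Z = (-82 - 1*(-24))*(691/4) = (-82 + 24)*(691/4) = -58*691/4 = -20039/2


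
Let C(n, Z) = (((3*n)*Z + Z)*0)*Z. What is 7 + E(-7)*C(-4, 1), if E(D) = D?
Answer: 7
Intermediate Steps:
C(n, Z) = 0 (C(n, Z) = ((3*Z*n + Z)*0)*Z = ((Z + 3*Z*n)*0)*Z = 0*Z = 0)
7 + E(-7)*C(-4, 1) = 7 - 7*0 = 7 + 0 = 7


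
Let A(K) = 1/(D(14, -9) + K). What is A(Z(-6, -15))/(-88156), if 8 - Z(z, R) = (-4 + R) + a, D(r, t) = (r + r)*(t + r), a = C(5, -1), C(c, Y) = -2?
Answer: -1/14898364 ≈ -6.7122e-8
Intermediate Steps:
a = -2
D(r, t) = 2*r*(r + t) (D(r, t) = (2*r)*(r + t) = 2*r*(r + t))
Z(z, R) = 14 - R (Z(z, R) = 8 - ((-4 + R) - 2) = 8 - (-6 + R) = 8 + (6 - R) = 14 - R)
A(K) = 1/(140 + K) (A(K) = 1/(2*14*(14 - 9) + K) = 1/(2*14*5 + K) = 1/(140 + K))
A(Z(-6, -15))/(-88156) = 1/((140 + (14 - 1*(-15)))*(-88156)) = -1/88156/(140 + (14 + 15)) = -1/88156/(140 + 29) = -1/88156/169 = (1/169)*(-1/88156) = -1/14898364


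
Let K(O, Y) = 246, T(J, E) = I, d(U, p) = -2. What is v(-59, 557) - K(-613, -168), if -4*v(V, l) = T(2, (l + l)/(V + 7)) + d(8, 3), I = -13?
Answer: -969/4 ≈ -242.25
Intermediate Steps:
T(J, E) = -13
v(V, l) = 15/4 (v(V, l) = -(-13 - 2)/4 = -1/4*(-15) = 15/4)
v(-59, 557) - K(-613, -168) = 15/4 - 1*246 = 15/4 - 246 = -969/4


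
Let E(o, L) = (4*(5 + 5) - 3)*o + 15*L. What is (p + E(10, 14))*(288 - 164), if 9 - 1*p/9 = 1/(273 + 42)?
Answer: 2868616/35 ≈ 81961.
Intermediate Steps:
p = 2834/35 (p = 81 - 9/(273 + 42) = 81 - 9/315 = 81 - 9*1/315 = 81 - 1/35 = 2834/35 ≈ 80.971)
E(o, L) = 15*L + 37*o (E(o, L) = (4*10 - 3)*o + 15*L = (40 - 3)*o + 15*L = 37*o + 15*L = 15*L + 37*o)
(p + E(10, 14))*(288 - 164) = (2834/35 + (15*14 + 37*10))*(288 - 164) = (2834/35 + (210 + 370))*124 = (2834/35 + 580)*124 = (23134/35)*124 = 2868616/35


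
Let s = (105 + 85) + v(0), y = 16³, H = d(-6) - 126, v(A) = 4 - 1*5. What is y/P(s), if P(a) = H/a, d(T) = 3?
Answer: -258048/41 ≈ -6293.9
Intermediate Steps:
v(A) = -1 (v(A) = 4 - 5 = -1)
H = -123 (H = 3 - 126 = -123)
y = 4096
s = 189 (s = (105 + 85) - 1 = 190 - 1 = 189)
P(a) = -123/a
y/P(s) = 4096/((-123/189)) = 4096/((-123*1/189)) = 4096/(-41/63) = 4096*(-63/41) = -258048/41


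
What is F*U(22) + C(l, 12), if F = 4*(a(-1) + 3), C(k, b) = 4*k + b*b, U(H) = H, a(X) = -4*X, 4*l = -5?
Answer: 755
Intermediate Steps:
l = -5/4 (l = (1/4)*(-5) = -5/4 ≈ -1.2500)
C(k, b) = b**2 + 4*k (C(k, b) = 4*k + b**2 = b**2 + 4*k)
F = 28 (F = 4*(-4*(-1) + 3) = 4*(4 + 3) = 4*7 = 28)
F*U(22) + C(l, 12) = 28*22 + (12**2 + 4*(-5/4)) = 616 + (144 - 5) = 616 + 139 = 755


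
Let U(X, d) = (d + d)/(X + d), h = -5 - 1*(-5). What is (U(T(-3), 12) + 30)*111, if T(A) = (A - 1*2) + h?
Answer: 25974/7 ≈ 3710.6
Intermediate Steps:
h = 0 (h = -5 + 5 = 0)
T(A) = -2 + A (T(A) = (A - 1*2) + 0 = (A - 2) + 0 = (-2 + A) + 0 = -2 + A)
U(X, d) = 2*d/(X + d) (U(X, d) = (2*d)/(X + d) = 2*d/(X + d))
(U(T(-3), 12) + 30)*111 = (2*12/((-2 - 3) + 12) + 30)*111 = (2*12/(-5 + 12) + 30)*111 = (2*12/7 + 30)*111 = (2*12*(⅐) + 30)*111 = (24/7 + 30)*111 = (234/7)*111 = 25974/7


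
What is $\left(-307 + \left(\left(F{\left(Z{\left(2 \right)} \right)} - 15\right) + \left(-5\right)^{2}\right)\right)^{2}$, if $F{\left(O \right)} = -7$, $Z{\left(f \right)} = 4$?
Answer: $92416$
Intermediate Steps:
$\left(-307 + \left(\left(F{\left(Z{\left(2 \right)} \right)} - 15\right) + \left(-5\right)^{2}\right)\right)^{2} = \left(-307 + \left(\left(-7 - 15\right) + \left(-5\right)^{2}\right)\right)^{2} = \left(-307 + \left(-22 + 25\right)\right)^{2} = \left(-307 + 3\right)^{2} = \left(-304\right)^{2} = 92416$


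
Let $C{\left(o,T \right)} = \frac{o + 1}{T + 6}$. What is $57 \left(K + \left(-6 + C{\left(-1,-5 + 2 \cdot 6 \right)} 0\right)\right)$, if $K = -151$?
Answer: $-8949$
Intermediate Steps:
$C{\left(o,T \right)} = \frac{1 + o}{6 + T}$
$57 \left(K + \left(-6 + C{\left(-1,-5 + 2 \cdot 6 \right)} 0\right)\right) = 57 \left(-151 - \left(6 - \frac{1 - 1}{6 + \left(-5 + 2 \cdot 6\right)} 0\right)\right) = 57 \left(-151 - \left(6 - \frac{1}{6 + \left(-5 + 12\right)} 0 \cdot 0\right)\right) = 57 \left(-151 - \left(6 - \frac{1}{6 + 7} \cdot 0 \cdot 0\right)\right) = 57 \left(-151 - \left(6 - \frac{1}{13} \cdot 0 \cdot 0\right)\right) = 57 \left(-151 + \left(-6 + 0 \cdot 0\right)\right) = 57 \left(-151 + \left(-6 + 0\right)\right) = 57 \left(-151 - 6\right) = 57 \left(-157\right) = -8949$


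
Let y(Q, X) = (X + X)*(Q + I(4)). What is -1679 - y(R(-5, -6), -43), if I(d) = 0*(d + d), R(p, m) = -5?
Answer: -2109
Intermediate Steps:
I(d) = 0 (I(d) = 0*(2*d) = 0)
y(Q, X) = 2*Q*X (y(Q, X) = (X + X)*(Q + 0) = (2*X)*Q = 2*Q*X)
-1679 - y(R(-5, -6), -43) = -1679 - 2*(-5)*(-43) = -1679 - 1*430 = -1679 - 430 = -2109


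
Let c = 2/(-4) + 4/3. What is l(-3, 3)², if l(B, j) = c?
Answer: 25/36 ≈ 0.69444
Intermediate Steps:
c = ⅚ (c = 2*(-¼) + 4*(⅓) = -½ + 4/3 = ⅚ ≈ 0.83333)
l(B, j) = ⅚
l(-3, 3)² = (⅚)² = 25/36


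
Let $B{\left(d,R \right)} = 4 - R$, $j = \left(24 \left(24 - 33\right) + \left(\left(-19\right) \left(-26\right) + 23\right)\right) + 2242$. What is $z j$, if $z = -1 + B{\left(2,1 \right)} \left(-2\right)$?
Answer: $-17801$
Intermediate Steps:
$j = 2543$ ($j = \left(24 \left(-9\right) + \left(494 + 23\right)\right) + 2242 = \left(-216 + 517\right) + 2242 = 301 + 2242 = 2543$)
$z = -7$ ($z = -1 + \left(4 - 1\right) \left(-2\right) = -1 + 3 \left(-2\right) = -1 - 6 = -7$)
$z j = \left(-7\right) 2543 = -17801$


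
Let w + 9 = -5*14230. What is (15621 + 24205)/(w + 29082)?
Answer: -39826/42077 ≈ -0.94650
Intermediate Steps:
w = -71159 (w = -9 - 5*14230 = -9 - 71150 = -71159)
(15621 + 24205)/(w + 29082) = (15621 + 24205)/(-71159 + 29082) = 39826/(-42077) = 39826*(-1/42077) = -39826/42077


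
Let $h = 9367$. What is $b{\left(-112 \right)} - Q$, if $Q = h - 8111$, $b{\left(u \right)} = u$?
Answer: $-1368$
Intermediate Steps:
$Q = 1256$ ($Q = 9367 - 8111 = 1256$)
$b{\left(-112 \right)} - Q = -112 - 1256 = -1368$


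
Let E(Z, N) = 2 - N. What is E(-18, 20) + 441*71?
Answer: 31293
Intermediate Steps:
E(-18, 20) + 441*71 = (2 - 1*20) + 441*71 = (2 - 20) + 31311 = -18 + 31311 = 31293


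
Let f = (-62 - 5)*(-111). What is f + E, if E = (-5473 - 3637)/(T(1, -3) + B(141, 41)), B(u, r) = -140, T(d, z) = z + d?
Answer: 532582/71 ≈ 7501.2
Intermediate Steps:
T(d, z) = d + z
E = 4555/71 (E = (-5473 - 3637)/((1 - 3) - 140) = -9110/(-2 - 140) = -9110/(-142) = -9110*(-1/142) = 4555/71 ≈ 64.155)
f = 7437 (f = -67*(-111) = 7437)
f + E = 7437 + 4555/71 = 532582/71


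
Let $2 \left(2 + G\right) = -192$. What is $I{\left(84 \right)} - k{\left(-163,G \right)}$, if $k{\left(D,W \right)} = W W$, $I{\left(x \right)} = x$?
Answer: $-9520$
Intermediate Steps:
$G = -98$ ($G = -2 + \frac{1}{2} \left(-192\right) = -2 - 96 = -98$)
$k{\left(D,W \right)} = W^{2}$
$I{\left(84 \right)} - k{\left(-163,G \right)} = 84 - \left(-98\right)^{2} = 84 - 9604 = -9520$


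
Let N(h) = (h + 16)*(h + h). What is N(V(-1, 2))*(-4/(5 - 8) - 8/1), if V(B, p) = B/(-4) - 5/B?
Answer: -2975/2 ≈ -1487.5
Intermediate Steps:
V(B, p) = -5/B - B/4 (V(B, p) = B*(-¼) - 5/B = -B/4 - 5/B = -5/B - B/4)
N(h) = 2*h*(16 + h) (N(h) = (16 + h)*(2*h) = 2*h*(16 + h))
N(V(-1, 2))*(-4/(5 - 8) - 8/1) = (2*(-5/(-1) - ¼*(-1))*(16 + (-5/(-1) - ¼*(-1))))*(-4/(5 - 8) - 8/1) = (2*(-5*(-1) + ¼)*(16 + (-5*(-1) + ¼)))*(-4/(-3) - 8*1) = (2*(5 + ¼)*(16 + (5 + ¼)))*(-4*(-⅓) - 8) = (2*(21/4)*(16 + 21/4))*(4/3 - 8) = (2*(21/4)*(85/4))*(-20/3) = (1785/8)*(-20/3) = -2975/2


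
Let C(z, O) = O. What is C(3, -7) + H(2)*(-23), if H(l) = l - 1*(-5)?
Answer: -168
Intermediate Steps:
H(l) = 5 + l (H(l) = l + 5 = 5 + l)
C(3, -7) + H(2)*(-23) = -7 + (5 + 2)*(-23) = -7 + 7*(-23) = -7 - 161 = -168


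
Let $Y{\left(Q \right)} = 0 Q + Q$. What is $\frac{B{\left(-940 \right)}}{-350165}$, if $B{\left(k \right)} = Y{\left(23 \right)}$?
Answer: $- \frac{23}{350165} \approx -6.5683 \cdot 10^{-5}$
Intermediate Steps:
$Y{\left(Q \right)} = Q$ ($Y{\left(Q \right)} = 0 + Q = Q$)
$B{\left(k \right)} = 23$
$\frac{B{\left(-940 \right)}}{-350165} = \frac{23}{-350165} = 23 \left(- \frac{1}{350165}\right) = - \frac{23}{350165}$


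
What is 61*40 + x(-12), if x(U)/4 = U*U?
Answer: 3016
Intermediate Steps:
x(U) = 4*U**2 (x(U) = 4*(U*U) = 4*U**2)
61*40 + x(-12) = 61*40 + 4*(-12)**2 = 2440 + 4*144 = 2440 + 576 = 3016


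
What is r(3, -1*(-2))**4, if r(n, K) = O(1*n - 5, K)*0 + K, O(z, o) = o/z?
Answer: 16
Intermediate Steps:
r(n, K) = K (r(n, K) = (K/(1*n - 5))*0 + K = (K/(n - 5))*0 + K = (K/(-5 + n))*0 + K = 0 + K = K)
r(3, -1*(-2))**4 = (-1*(-2))**4 = 2**4 = 16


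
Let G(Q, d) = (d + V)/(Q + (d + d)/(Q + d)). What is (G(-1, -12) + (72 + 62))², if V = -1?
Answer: 1703025/121 ≈ 14075.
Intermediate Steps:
G(Q, d) = (-1 + d)/(Q + 2*d/(Q + d)) (G(Q, d) = (d - 1)/(Q + (d + d)/(Q + d)) = (-1 + d)/(Q + (2*d)/(Q + d)) = (-1 + d)/(Q + 2*d/(Q + d)))
(G(-1, -12) + (72 + 62))² = (((-12)² - 1*(-1) - 1*(-12) - 1*(-12))/((-1)² + 2*(-12) - 1*(-12)) + (72 + 62))² = ((144 + 1 + 12 + 12)/(1 - 24 + 12) + 134)² = (169/(-11) + 134)² = (-1/11*169 + 134)² = (-169/11 + 134)² = (1305/11)² = 1703025/121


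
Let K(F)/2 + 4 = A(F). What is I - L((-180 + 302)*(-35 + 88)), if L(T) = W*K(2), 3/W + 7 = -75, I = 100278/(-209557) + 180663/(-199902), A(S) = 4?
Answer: -19301656349/13963621138 ≈ -1.3823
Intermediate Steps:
K(F) = 0 (K(F) = -8 + 2*4 = -8 + 8 = 0)
I = -19301656349/13963621138 (I = 100278*(-1/209557) + 180663*(-1/199902) = -100278/209557 - 60221/66634 = -19301656349/13963621138 ≈ -1.3823)
W = -3/82 (W = 3/(-7 - 75) = 3/(-82) = 3*(-1/82) = -3/82 ≈ -0.036585)
L(T) = 0 (L(T) = -3/82*0 = 0)
I - L((-180 + 302)*(-35 + 88)) = -19301656349/13963621138 - 1*0 = -19301656349/13963621138 + 0 = -19301656349/13963621138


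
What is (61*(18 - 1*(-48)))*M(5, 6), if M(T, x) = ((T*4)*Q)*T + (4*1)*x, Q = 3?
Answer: 1304424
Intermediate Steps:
M(T, x) = 4*x + 12*T² (M(T, x) = ((T*4)*3)*T + (4*1)*x = ((4*T)*3)*T + 4*x = (12*T)*T + 4*x = 12*T² + 4*x = 4*x + 12*T²)
(61*(18 - 1*(-48)))*M(5, 6) = (61*(18 - 1*(-48)))*(4*6 + 12*5²) = (61*(18 + 48))*(24 + 12*25) = (61*66)*(24 + 300) = 4026*324 = 1304424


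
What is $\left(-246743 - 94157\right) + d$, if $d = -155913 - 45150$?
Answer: $-541963$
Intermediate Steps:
$d = -201063$
$\left(-246743 - 94157\right) + d = \left(-246743 - 94157\right) - 201063 = -340900 - 201063 = -541963$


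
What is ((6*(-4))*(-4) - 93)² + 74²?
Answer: 5485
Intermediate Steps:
((6*(-4))*(-4) - 93)² + 74² = (-24*(-4) - 93)² + 5476 = (96 - 93)² + 5476 = 3² + 5476 = 9 + 5476 = 5485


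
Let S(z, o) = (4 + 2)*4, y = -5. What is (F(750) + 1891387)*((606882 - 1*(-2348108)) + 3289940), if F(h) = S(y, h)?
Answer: 11811729296230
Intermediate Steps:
S(z, o) = 24 (S(z, o) = 6*4 = 24)
F(h) = 24
(F(750) + 1891387)*((606882 - 1*(-2348108)) + 3289940) = (24 + 1891387)*((606882 - 1*(-2348108)) + 3289940) = 1891411*((606882 + 2348108) + 3289940) = 1891411*(2954990 + 3289940) = 1891411*6244930 = 11811729296230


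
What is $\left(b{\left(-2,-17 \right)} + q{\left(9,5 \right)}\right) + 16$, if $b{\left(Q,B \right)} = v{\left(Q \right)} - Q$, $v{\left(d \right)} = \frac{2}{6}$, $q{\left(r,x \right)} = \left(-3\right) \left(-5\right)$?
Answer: $\frac{100}{3} \approx 33.333$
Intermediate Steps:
$q{\left(r,x \right)} = 15$
$v{\left(d \right)} = \frac{1}{3}$ ($v{\left(d \right)} = 2 \cdot \frac{1}{6} = \frac{1}{3}$)
$b{\left(Q,B \right)} = \frac{1}{3} - Q$
$\left(b{\left(-2,-17 \right)} + q{\left(9,5 \right)}\right) + 16 = \left(\left(\frac{1}{3} - -2\right) + 15\right) + 16 = \left(\left(\frac{1}{3} + 2\right) + 15\right) + 16 = \left(\frac{7}{3} + 15\right) + 16 = \frac{52}{3} + 16 = \frac{100}{3}$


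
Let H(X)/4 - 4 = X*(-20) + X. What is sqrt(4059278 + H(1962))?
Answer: sqrt(3910182) ≈ 1977.4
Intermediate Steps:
H(X) = 16 - 76*X (H(X) = 16 + 4*(X*(-20) + X) = 16 + 4*(-20*X + X) = 16 + 4*(-19*X) = 16 - 76*X)
sqrt(4059278 + H(1962)) = sqrt(4059278 + (16 - 76*1962)) = sqrt(4059278 + (16 - 149112)) = sqrt(4059278 - 149096) = sqrt(3910182)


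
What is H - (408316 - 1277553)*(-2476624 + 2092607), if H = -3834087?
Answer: -333805619116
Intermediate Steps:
H - (408316 - 1277553)*(-2476624 + 2092607) = -3834087 - (408316 - 1277553)*(-2476624 + 2092607) = -3834087 - (-869237)*(-384017) = -3834087 - 1*333801785029 = -3834087 - 333801785029 = -333805619116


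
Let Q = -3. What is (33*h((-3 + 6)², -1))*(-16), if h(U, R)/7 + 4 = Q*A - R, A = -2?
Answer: -11088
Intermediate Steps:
h(U, R) = 14 - 7*R (h(U, R) = -28 + 7*(-3*(-2) - R) = -28 + 7*(6 - R) = -28 + (42 - 7*R) = 14 - 7*R)
(33*h((-3 + 6)², -1))*(-16) = (33*(14 - 7*(-1)))*(-16) = (33*(14 + 7))*(-16) = (33*21)*(-16) = 693*(-16) = -11088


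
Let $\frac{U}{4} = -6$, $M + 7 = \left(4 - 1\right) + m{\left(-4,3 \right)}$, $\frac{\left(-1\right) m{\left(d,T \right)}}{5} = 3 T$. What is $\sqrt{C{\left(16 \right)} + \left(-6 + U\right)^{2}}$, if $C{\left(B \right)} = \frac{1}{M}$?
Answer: $\frac{\sqrt{44099}}{7} \approx 30.0$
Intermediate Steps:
$m{\left(d,T \right)} = - 15 T$ ($m{\left(d,T \right)} = - 5 \cdot 3 T = - 15 T$)
$M = -49$ ($M = -7 + \left(\left(4 - 1\right) - 45\right) = -7 + \left(3 - 45\right) = -7 - 42 = -49$)
$U = -24$ ($U = 4 \left(-6\right) = -24$)
$C{\left(B \right)} = - \frac{1}{49}$ ($C{\left(B \right)} = \frac{1}{-49} = - \frac{1}{49}$)
$\sqrt{C{\left(16 \right)} + \left(-6 + U\right)^{2}} = \sqrt{- \frac{1}{49} + \left(-6 - 24\right)^{2}} = \sqrt{- \frac{1}{49} + \left(-30\right)^{2}} = \sqrt{- \frac{1}{49} + 900} = \sqrt{\frac{44099}{49}} = \frac{\sqrt{44099}}{7}$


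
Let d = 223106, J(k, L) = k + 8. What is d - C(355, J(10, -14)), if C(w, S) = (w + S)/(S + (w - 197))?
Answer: 39266283/176 ≈ 2.2310e+5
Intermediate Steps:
J(k, L) = 8 + k
C(w, S) = (S + w)/(-197 + S + w) (C(w, S) = (S + w)/(S + (-197 + w)) = (S + w)/(-197 + S + w))
d - C(355, J(10, -14)) = 223106 - ((8 + 10) + 355)/(-197 + (8 + 10) + 355) = 223106 - (18 + 355)/(-197 + 18 + 355) = 223106 - 373/176 = 39266283/176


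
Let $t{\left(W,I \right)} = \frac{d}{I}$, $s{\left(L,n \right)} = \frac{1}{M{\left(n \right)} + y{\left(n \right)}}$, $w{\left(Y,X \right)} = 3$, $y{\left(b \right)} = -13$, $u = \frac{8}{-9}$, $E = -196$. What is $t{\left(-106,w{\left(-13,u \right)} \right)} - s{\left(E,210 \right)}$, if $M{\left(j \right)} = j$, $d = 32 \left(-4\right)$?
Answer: $- \frac{25219}{591} \approx -42.672$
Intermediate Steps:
$u = - \frac{8}{9}$ ($u = 8 \left(- \frac{1}{9}\right) = - \frac{8}{9} \approx -0.88889$)
$d = -128$
$s{\left(L,n \right)} = \frac{1}{-13 + n}$ ($s{\left(L,n \right)} = \frac{1}{n - 13} = \frac{1}{-13 + n}$)
$t{\left(W,I \right)} = - \frac{128}{I}$
$t{\left(-106,w{\left(-13,u \right)} \right)} - s{\left(E,210 \right)} = - \frac{128}{3} - \frac{1}{-13 + 210} = \left(-128\right) \frac{1}{3} - \frac{1}{197} = - \frac{128}{3} - \frac{1}{197} = - \frac{25219}{591}$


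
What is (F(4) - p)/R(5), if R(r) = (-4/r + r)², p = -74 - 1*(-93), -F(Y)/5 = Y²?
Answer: -275/49 ≈ -5.6122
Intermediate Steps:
F(Y) = -5*Y²
p = 19 (p = -74 + 93 = 19)
R(r) = (r - 4/r)²
(F(4) - p)/R(5) = (-5*4² - 1*19)/(((-4 + 5²)²/5²)) = (-5*16 - 19)/(((-4 + 25)²/25)) = (-80 - 19)/(((1/25)*21²)) = -99/((1/25)*441) = -99/441/25 = -99*25/441 = -275/49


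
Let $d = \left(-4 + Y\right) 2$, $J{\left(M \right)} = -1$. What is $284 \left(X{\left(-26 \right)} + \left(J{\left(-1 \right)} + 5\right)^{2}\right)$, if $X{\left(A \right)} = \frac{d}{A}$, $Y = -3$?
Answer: $\frac{61060}{13} \approx 4696.9$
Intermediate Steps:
$d = -14$ ($d = \left(-4 - 3\right) 2 = \left(-7\right) 2 = -14$)
$X{\left(A \right)} = - \frac{14}{A}$
$284 \left(X{\left(-26 \right)} + \left(J{\left(-1 \right)} + 5\right)^{2}\right) = 284 \left(- \frac{14}{-26} + \left(-1 + 5\right)^{2}\right) = 284 \left(\left(-14\right) \left(- \frac{1}{26}\right) + 4^{2}\right) = 284 \left(\frac{7}{13} + 16\right) = 284 \cdot \frac{215}{13} = \frac{61060}{13}$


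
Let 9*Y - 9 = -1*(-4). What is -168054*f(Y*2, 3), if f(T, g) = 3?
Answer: -504162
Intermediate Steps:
Y = 13/9 (Y = 1 + (-1*(-4))/9 = 1 + (1/9)*4 = 1 + 4/9 = 13/9 ≈ 1.4444)
-168054*f(Y*2, 3) = -168054*3 = -504162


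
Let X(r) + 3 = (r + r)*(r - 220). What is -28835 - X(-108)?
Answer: -99680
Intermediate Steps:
X(r) = -3 + 2*r*(-220 + r) (X(r) = -3 + (r + r)*(r - 220) = -3 + (2*r)*(-220 + r) = -3 + 2*r*(-220 + r))
-28835 - X(-108) = -28835 - (-3 - 440*(-108) + 2*(-108)²) = -28835 - (-3 + 47520 + 2*11664) = -28835 - (-3 + 47520 + 23328) = -28835 - 1*70845 = -28835 - 70845 = -99680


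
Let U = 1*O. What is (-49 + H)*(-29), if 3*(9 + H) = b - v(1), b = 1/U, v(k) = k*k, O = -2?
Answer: 3393/2 ≈ 1696.5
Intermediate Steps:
v(k) = k**2
U = -2 (U = 1*(-2) = -2)
b = -1/2 (b = 1/(-2) = -1/2 ≈ -0.50000)
H = -19/2 (H = -9 + (-1/2 - 1*1**2)/3 = -9 + (-1/2 - 1*1)/3 = -9 + (-1/2 - 1)/3 = -9 + (1/3)*(-3/2) = -9 - 1/2 = -19/2 ≈ -9.5000)
(-49 + H)*(-29) = (-49 - 19/2)*(-29) = -117/2*(-29) = 3393/2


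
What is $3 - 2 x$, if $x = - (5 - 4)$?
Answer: $5$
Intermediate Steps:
$x = -1$ ($x = \left(-1\right) 1 = -1$)
$3 - 2 x = 3 - -2 = 3 + 2 = 5$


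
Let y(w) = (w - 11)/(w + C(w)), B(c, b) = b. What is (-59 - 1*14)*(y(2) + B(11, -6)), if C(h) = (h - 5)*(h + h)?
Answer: 3723/10 ≈ 372.30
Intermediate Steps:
C(h) = 2*h*(-5 + h) (C(h) = (-5 + h)*(2*h) = 2*h*(-5 + h))
y(w) = (-11 + w)/(w + 2*w*(-5 + w)) (y(w) = (w - 11)/(w + 2*w*(-5 + w)) = (-11 + w)/(w + 2*w*(-5 + w)))
(-59 - 1*14)*(y(2) + B(11, -6)) = (-59 - 1*14)*((-11 + 2)/(2*(-9 + 2*2)) - 6) = (-59 - 14)*((1/2)*(-9)/(-9 + 4) - 6) = -73*((1/2)*(-9)/(-5) - 6) = -73*((1/2)*(-1/5)*(-9) - 6) = -73*(9/10 - 6) = -73*(-51/10) = 3723/10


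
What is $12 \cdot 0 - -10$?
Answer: $10$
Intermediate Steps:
$12 \cdot 0 - -10 = 0 + 10 = 10$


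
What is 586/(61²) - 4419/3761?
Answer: -14239153/13994681 ≈ -1.0175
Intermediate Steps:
586/(61²) - 4419/3761 = 586/3721 - 4419*1/3761 = 586*(1/3721) - 4419/3761 = 586/3721 - 4419/3761 = -14239153/13994681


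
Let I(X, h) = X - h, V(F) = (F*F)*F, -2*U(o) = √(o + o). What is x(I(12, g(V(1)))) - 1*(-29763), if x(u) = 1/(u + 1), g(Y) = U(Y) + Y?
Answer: 8542005/287 - √2/287 ≈ 29763.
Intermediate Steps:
U(o) = -√2*√o/2 (U(o) = -√(o + o)/2 = -√2*√o/2)
V(F) = F³ (V(F) = F²*F = F³)
g(Y) = Y - √2*√Y/2 (g(Y) = -√2*√Y/2 + Y = Y - √2*√Y/2)
x(u) = 1/(1 + u)
x(I(12, g(V(1)))) - 1*(-29763) = 1/(1 + (12 - (1³ - √2*√(1³)/2))) - 1*(-29763) = 1/(1 + (12 - (1 - √2*√1/2))) + 29763 = 1/(1 + (12 - (1 - ½*√2*1))) + 29763 = 1/(1 + (12 - (1 - √2/2))) + 29763 = 1/(1 + (12 + (-1 + √2/2))) + 29763 = 1/(1 + (11 + √2/2)) + 29763 = 1/(12 + √2/2) + 29763 = 29763 + 1/(12 + √2/2)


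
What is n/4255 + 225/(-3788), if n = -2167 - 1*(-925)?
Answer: -246177/700780 ≈ -0.35129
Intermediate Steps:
n = -1242 (n = -2167 + 925 = -1242)
n/4255 + 225/(-3788) = -1242/4255 + 225/(-3788) = -1242*1/4255 + 225*(-1/3788) = -54/185 - 225/3788 = -246177/700780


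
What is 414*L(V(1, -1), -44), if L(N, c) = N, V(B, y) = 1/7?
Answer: 414/7 ≈ 59.143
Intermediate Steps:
V(B, y) = 1/7
414*L(V(1, -1), -44) = 414*(1/7) = 414/7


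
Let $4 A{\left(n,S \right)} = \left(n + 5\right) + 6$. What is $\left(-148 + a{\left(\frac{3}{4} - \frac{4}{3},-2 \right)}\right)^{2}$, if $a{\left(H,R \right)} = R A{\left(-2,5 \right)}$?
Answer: $\frac{93025}{4} \approx 23256.0$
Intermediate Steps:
$A{\left(n,S \right)} = \frac{11}{4} + \frac{n}{4}$ ($A{\left(n,S \right)} = \frac{\left(n + 5\right) + 6}{4} = \frac{\left(5 + n\right) + 6}{4} = \frac{11 + n}{4} = \frac{11}{4} + \frac{n}{4}$)
$a{\left(H,R \right)} = \frac{9 R}{4}$ ($a{\left(H,R \right)} = R \left(\frac{11}{4} + \frac{1}{4} \left(-2\right)\right) = R \left(\frac{11}{4} - \frac{1}{2}\right) = R \frac{9}{4} = \frac{9 R}{4}$)
$\left(-148 + a{\left(\frac{3}{4} - \frac{4}{3},-2 \right)}\right)^{2} = \left(-148 + \frac{9}{4} \left(-2\right)\right)^{2} = \left(-148 - \frac{9}{2}\right)^{2} = \left(- \frac{305}{2}\right)^{2} = \frac{93025}{4}$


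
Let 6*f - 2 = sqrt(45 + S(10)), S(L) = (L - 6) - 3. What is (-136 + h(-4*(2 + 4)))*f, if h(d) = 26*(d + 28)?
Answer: -32/3 - 16*sqrt(46)/3 ≈ -46.839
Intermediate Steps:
S(L) = -9 + L (S(L) = (-6 + L) - 3 = -9 + L)
f = 1/3 + sqrt(46)/6 (f = 1/3 + sqrt(45 + (-9 + 10))/6 = 1/3 + sqrt(45 + 1)/6 = 1/3 + sqrt(46)/6 ≈ 1.4637)
h(d) = 728 + 26*d (h(d) = 26*(28 + d) = 728 + 26*d)
(-136 + h(-4*(2 + 4)))*f = (-136 + (728 + 26*(-4*(2 + 4))))*(1/3 + sqrt(46)/6) = (-136 + (728 + 26*(-4*6)))*(1/3 + sqrt(46)/6) = (-136 + (728 + 26*(-24)))*(1/3 + sqrt(46)/6) = (-136 + (728 - 624))*(1/3 + sqrt(46)/6) = (-136 + 104)*(1/3 + sqrt(46)/6) = -32*(1/3 + sqrt(46)/6) = -32/3 - 16*sqrt(46)/3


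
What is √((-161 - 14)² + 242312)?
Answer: √272937 ≈ 522.43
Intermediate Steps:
√((-161 - 14)² + 242312) = √((-175)² + 242312) = √(30625 + 242312) = √272937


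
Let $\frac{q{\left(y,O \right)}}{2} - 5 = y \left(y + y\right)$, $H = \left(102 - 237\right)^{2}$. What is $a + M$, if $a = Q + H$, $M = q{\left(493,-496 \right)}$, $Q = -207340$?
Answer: $783091$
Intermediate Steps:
$H = 18225$ ($H = \left(-135\right)^{2} = 18225$)
$q{\left(y,O \right)} = 10 + 4 y^{2}$ ($q{\left(y,O \right)} = 10 + 2 y \left(y + y\right) = 10 + 2 y 2 y = 10 + 2 \cdot 2 y^{2} = 10 + 4 y^{2}$)
$M = 972206$ ($M = 10 + 4 \cdot 493^{2} = 10 + 4 \cdot 243049 = 10 + 972196 = 972206$)
$a = -189115$ ($a = -207340 + 18225 = -189115$)
$a + M = -189115 + 972206 = 783091$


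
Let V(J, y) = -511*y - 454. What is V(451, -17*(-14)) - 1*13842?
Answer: -135914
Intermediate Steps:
V(J, y) = -454 - 511*y
V(451, -17*(-14)) - 1*13842 = (-454 - (-8687)*(-14)) - 1*13842 = (-454 - 511*238) - 13842 = (-454 - 121618) - 13842 = -122072 - 13842 = -135914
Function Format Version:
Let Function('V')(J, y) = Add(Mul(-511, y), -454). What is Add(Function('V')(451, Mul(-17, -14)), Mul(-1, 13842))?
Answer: -135914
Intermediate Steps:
Function('V')(J, y) = Add(-454, Mul(-511, y))
Add(Function('V')(451, Mul(-17, -14)), Mul(-1, 13842)) = Add(Add(-454, Mul(-511, Mul(-17, -14))), Mul(-1, 13842)) = Add(Add(-454, Mul(-511, 238)), -13842) = Add(Add(-454, -121618), -13842) = Add(-122072, -13842) = -135914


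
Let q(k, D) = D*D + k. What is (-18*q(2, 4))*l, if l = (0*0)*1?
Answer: 0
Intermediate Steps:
q(k, D) = k + D² (q(k, D) = D² + k = k + D²)
l = 0 (l = 0*1 = 0)
(-18*q(2, 4))*l = -18*(2 + 4²)*0 = -18*(2 + 16)*0 = -18*18*0 = -324*0 = 0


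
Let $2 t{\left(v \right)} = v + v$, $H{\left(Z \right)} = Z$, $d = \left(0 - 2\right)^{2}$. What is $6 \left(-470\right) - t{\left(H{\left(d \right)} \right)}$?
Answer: $-2824$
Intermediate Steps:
$d = 4$ ($d = \left(-2\right)^{2} = 4$)
$t{\left(v \right)} = v$ ($t{\left(v \right)} = \frac{v + v}{2} = \frac{2 v}{2} = v$)
$6 \left(-470\right) - t{\left(H{\left(d \right)} \right)} = 6 \left(-470\right) - 4 = -2820 - 4 = -2824$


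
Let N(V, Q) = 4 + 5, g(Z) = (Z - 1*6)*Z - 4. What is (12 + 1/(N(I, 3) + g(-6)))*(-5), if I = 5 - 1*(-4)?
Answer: -4625/77 ≈ -60.065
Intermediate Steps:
g(Z) = -4 + Z*(-6 + Z) (g(Z) = (Z - 6)*Z - 4 = (-6 + Z)*Z - 4 = Z*(-6 + Z) - 4 = -4 + Z*(-6 + Z))
I = 9 (I = 5 + 4 = 9)
N(V, Q) = 9
(12 + 1/(N(I, 3) + g(-6)))*(-5) = (12 + 1/(9 + (-4 + (-6)² - 6*(-6))))*(-5) = (12 + 1/(9 + (-4 + 36 + 36)))*(-5) = (12 + 1/(9 + 68))*(-5) = (12 + 1/77)*(-5) = (925/77)*(-5) = -4625/77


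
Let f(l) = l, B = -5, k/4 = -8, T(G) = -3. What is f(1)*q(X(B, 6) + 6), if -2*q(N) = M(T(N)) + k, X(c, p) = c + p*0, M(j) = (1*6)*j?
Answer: 25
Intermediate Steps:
k = -32 (k = 4*(-8) = -32)
M(j) = 6*j
X(c, p) = c (X(c, p) = c + 0 = c)
q(N) = 25 (q(N) = -(6*(-3) - 32)/2 = -(-18 - 32)/2 = -½*(-50) = 25)
f(1)*q(X(B, 6) + 6) = 1*25 = 25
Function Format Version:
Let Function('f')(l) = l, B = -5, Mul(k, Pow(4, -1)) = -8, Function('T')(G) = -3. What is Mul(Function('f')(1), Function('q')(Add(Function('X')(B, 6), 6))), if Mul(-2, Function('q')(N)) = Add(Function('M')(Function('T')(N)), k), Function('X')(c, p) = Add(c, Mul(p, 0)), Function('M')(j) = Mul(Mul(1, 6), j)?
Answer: 25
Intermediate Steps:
k = -32 (k = Mul(4, -8) = -32)
Function('M')(j) = Mul(6, j)
Function('X')(c, p) = c (Function('X')(c, p) = Add(c, 0) = c)
Function('q')(N) = 25 (Function('q')(N) = Mul(Rational(-1, 2), Add(Mul(6, -3), -32)) = Mul(Rational(-1, 2), Add(-18, -32)) = Mul(Rational(-1, 2), -50) = 25)
Mul(Function('f')(1), Function('q')(Add(Function('X')(B, 6), 6))) = Mul(1, 25) = 25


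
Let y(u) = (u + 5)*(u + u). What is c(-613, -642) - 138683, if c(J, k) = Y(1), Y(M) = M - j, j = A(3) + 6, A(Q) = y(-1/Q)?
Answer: -1248164/9 ≈ -1.3869e+5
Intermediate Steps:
y(u) = 2*u*(5 + u) (y(u) = (5 + u)*(2*u) = 2*u*(5 + u))
A(Q) = -2*(5 - 1/Q)/Q (A(Q) = 2*(-1/Q)*(5 - 1/Q) = -2*(5 - 1/Q)/Q)
j = 26/9 (j = 2*(1 - 5*3)/3² + 6 = 2*(⅑)*(1 - 15) + 6 = 2*(⅑)*(-14) + 6 = -28/9 + 6 = 26/9 ≈ 2.8889)
Y(M) = -26/9 + M (Y(M) = M - 1*26/9 = M - 26/9 = -26/9 + M)
c(J, k) = -17/9 (c(J, k) = -26/9 + 1 = -17/9)
c(-613, -642) - 138683 = -17/9 - 138683 = -1248164/9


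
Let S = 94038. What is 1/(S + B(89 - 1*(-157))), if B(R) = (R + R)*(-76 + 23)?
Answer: 1/67962 ≈ 1.4714e-5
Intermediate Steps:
B(R) = -106*R (B(R) = (2*R)*(-53) = -106*R)
1/(S + B(89 - 1*(-157))) = 1/(94038 - 106*(89 - 1*(-157))) = 1/(94038 - 106*(89 + 157)) = 1/(94038 - 106*246) = 1/(94038 - 26076) = 1/67962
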